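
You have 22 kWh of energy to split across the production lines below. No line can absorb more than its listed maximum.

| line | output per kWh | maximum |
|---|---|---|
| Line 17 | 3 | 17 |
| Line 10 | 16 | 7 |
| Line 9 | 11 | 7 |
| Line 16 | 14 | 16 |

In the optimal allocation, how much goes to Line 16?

Rank by output per kWh: Line 10 16 > Line 16 14 > Line 9 11 > Line 17 3.
Line 10 takes 7 to reach its cap of 7 — 15 left.
Line 16 has room for 16 but only 15 remain, so it gets 15.

15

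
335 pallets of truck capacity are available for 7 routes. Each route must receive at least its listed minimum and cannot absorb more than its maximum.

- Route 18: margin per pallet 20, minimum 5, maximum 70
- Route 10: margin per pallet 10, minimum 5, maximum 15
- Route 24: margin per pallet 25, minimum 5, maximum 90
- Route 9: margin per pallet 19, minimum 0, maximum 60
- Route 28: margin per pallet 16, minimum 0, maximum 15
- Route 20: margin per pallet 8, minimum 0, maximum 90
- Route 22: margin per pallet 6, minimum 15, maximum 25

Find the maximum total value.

Meeting every minimum uses 5+5+5+0+0+0+15 = 30 pallets, leaving 305.
Rank by margin per pallet: Route 24 25 > Route 18 20 > Route 9 19 > Route 28 16 > Route 10 10 > Route 20 8 > Route 22 6.
Route 24 takes 85 more to reach its cap of 90 — 220 left.
Give Route 18 65 more to hit its cap of 70 — 155 left.
Give Route 9 60 more to hit its cap of 60 — 95 left.
Give Route 28 15 more to hit its cap of 15 — 80 left.
Give Route 10 10 more to hit its cap of 15 — 70 left.
Route 20 has room for 90 more but only 70 remain, so it gets 70.
Total = 20×70 + 10×15 + 25×90 + 19×60 + 16×15 + 8×70 + 6×15 = 5830.

5830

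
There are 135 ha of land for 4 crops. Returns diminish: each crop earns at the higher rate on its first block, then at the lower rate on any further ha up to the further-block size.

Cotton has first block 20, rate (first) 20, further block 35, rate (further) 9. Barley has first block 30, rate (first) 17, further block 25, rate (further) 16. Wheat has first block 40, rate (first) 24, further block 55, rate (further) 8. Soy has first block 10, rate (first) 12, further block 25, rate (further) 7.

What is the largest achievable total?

Rank every tier by rate: Wheat/tier1 24 > Cotton/tier1 20 > Barley/tier1 17 > Barley/tier2 16 > Soy/tier1 12 > Cotton/tier2 9 > Wheat/tier2 8 > Soy/tier2 7.
Fill Wheat tier1 block (40 at 24) ; 95 left.
Cotton/tier1 (20): +20 ; 75 left.
Barley tier1 at 17: fill all 30 ; 45 left.
Barley tier2 at 16: fill all 25 ; 20 left.
Fill Soy tier1 block (10 at 12) ; 10 left.
10 remain; put them into Cotton tier2 at 9.
Total = 24×40 + 20×20 + 17×30 + 16×25 + 12×10 + 9×10 = 2480.

2480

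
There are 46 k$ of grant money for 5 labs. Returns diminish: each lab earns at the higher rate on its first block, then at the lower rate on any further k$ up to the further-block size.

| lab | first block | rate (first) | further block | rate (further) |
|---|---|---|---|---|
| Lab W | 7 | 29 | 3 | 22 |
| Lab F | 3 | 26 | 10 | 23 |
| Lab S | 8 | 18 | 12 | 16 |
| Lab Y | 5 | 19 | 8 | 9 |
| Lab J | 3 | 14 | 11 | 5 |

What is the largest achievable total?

Rank every tier by rate: Lab W/tier1 29 > Lab F/tier1 26 > Lab F/tier2 23 > Lab W/tier2 22 > Lab Y/tier1 19 > Lab S/tier1 18 > Lab S/tier2 16 > Lab J/tier1 14 > Lab Y/tier2 9 > Lab J/tier2 5.
Lab W/tier1 (29): +7 → 39 left.
Lab F/tier1 (26): +3 → 36 left.
Lab F tier2 at 23: fill all 10 → 26 left.
Fill Lab W tier2 block (3 at 22) → 23 left.
Lab Y tier1 at 19: fill all 5 → 18 left.
Fill Lab S tier1 block (8 at 18) → 10 left.
10 remain; put them into Lab S tier2 at 16.
Total = 29×7 + 26×3 + 23×10 + 22×3 + 19×5 + 18×8 + 16×10 = 976.

976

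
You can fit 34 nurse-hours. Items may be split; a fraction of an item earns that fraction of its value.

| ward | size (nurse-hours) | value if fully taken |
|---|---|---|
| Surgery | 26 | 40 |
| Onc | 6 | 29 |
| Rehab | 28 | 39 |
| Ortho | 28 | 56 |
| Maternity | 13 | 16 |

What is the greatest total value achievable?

85

Rank by value-to-size ratio: Onc 29/6≈4.83, Ortho 56/28≈2, Surgery 40/26≈1.54, Rehab 39/28≈1.39, Maternity 16/13≈1.23.
All 6 nurse-hours of Onc fit (value 29) → 28 remain.
Ortho: take in full, 28 nurse-hours for value 56 → 0 left.
Total value = 85.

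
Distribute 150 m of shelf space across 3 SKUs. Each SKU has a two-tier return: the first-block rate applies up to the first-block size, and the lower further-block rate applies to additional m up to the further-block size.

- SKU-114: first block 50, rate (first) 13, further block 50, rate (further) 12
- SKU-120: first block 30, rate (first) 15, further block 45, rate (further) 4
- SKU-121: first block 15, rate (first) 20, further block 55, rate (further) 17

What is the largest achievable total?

2335

Rank every tier by rate: SKU-121/T1 20 > SKU-121/T2 17 > SKU-120/T1 15 > SKU-114/T1 13 > SKU-114/T2 12 > SKU-120/T2 4.
SKU-121 T1 at 20: fill all 15 — 135 left.
Fill SKU-121 T2 block (55 at 17) — 80 left.
SKU-120 T1 at 15: fill all 30 — 50 left.
SKU-114/T1 (13): +50 — 0 left.
Total = 20×15 + 17×55 + 15×30 + 13×50 = 2335.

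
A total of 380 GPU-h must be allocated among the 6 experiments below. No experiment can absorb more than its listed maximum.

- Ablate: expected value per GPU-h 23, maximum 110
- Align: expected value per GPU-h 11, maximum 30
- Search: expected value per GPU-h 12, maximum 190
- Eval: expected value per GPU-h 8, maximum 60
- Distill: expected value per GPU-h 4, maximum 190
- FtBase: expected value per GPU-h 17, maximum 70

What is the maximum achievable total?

Highest expected value per GPU-h first: Ablate 23 > FtBase 17 > Search 12 > Align 11 > Eval 8 > Distill 4.
Give Ablate 110 to hit its cap of 110 ; 270 left.
Give FtBase 70 to hit its cap of 70 ; 200 left.
Give Search 190 to hit its cap of 190 ; 10 left.
Align has room for 30 but only 10 remain, so it gets 10.
Total = 23×110 + 11×10 + 12×190 + 17×70 = 6110.

6110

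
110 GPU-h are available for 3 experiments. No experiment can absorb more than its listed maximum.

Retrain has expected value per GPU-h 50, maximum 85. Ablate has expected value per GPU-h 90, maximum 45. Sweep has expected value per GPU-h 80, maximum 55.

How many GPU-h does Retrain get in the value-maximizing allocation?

10

Rank by expected value per GPU-h: Ablate 90 > Sweep 80 > Retrain 50.
Give Ablate 45 to hit its cap of 45 ; 65 left.
Sweep takes 55 to reach its cap of 55 ; 10 left.
Retrain has room for 85 but only 10 remain, so it gets 10.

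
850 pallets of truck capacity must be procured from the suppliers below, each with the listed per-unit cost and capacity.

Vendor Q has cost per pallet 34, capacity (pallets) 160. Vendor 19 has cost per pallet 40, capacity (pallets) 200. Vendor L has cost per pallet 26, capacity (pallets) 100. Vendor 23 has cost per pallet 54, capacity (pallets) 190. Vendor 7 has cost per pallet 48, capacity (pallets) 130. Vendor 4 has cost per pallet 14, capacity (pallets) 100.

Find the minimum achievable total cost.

Use suppliers in increasing cost order.
Vendor 4 (14): use full 100 ; 750 pallets to go.
Take 100 from Vendor L at 26 ; need 650 more.
Take 160 from Vendor Q at 34 ; need 490 more.
Take 200 from Vendor 19 at 40 ; need 290 more.
Vendor 7 at 48: take all 130 pallets ; 160 still needed.
Take 160 from Vendor 23 at 54 to finish.
Cost = 100×14 + 100×26 + 160×34 + 200×40 + 130×48 + 160×54 = 32320.

32320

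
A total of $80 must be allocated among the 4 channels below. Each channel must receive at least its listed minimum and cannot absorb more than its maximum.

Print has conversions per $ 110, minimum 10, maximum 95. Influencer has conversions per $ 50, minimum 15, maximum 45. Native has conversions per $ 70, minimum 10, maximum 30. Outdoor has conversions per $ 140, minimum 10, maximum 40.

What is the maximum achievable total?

8700

Meeting every minimum uses 10+15+10+10 = 45 $, leaving 35.
Highest conversions per $ first: Outdoor 140 > Print 110 > Native 70 > Influencer 50.
Give Outdoor 30 more to hit its cap of 40 — 5 left.
Only 5 left; Print takes them to reach 15.
Total = 110×15 + 50×15 + 70×10 + 140×40 = 8700.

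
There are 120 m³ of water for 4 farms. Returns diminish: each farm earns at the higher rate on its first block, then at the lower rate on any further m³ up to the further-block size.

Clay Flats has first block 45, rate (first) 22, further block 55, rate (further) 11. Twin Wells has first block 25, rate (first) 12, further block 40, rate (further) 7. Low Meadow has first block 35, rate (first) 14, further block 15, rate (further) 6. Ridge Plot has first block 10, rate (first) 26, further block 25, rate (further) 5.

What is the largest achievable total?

Treat each block as its own option and order by rate: Ridge Plot/first 26 > Clay Flats/first 22 > Low Meadow/first 14 > Twin Wells/first 12 > Clay Flats/second 11 > Twin Wells/second 7 > Low Meadow/second 6 > Ridge Plot/second 5.
Ridge Plot first at 26: fill all 10 — 110 left.
Clay Flats/first (22): +45 — 65 left.
Low Meadow first at 14: fill all 35 — 30 left.
Twin Wells/first (12): +25 — 5 left.
5 remain; put them into Clay Flats second at 11.
Total = 26×10 + 22×45 + 14×35 + 12×25 + 11×5 = 2095.

2095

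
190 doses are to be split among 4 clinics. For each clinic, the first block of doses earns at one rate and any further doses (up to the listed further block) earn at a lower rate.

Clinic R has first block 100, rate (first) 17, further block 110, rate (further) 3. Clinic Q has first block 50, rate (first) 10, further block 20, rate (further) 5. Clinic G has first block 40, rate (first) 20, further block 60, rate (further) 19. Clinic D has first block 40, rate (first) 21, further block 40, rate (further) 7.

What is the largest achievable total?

3630

Treat each block as its own option and order by rate: Clinic D/tier1 21 > Clinic G/tier1 20 > Clinic G/tier2 19 > Clinic R/tier1 17 > Clinic Q/tier1 10 > Clinic D/tier2 7 > Clinic Q/tier2 5 > Clinic R/tier2 3.
Clinic D tier1 at 21: fill all 40 — 150 left.
Clinic G tier1 at 20: fill all 40 — 110 left.
Clinic G tier2 at 19: fill all 60 — 50 left.
Clinic R tier1 at 17: only 50 left, fill 50.
Total = 21×40 + 20×40 + 19×60 + 17×50 = 3630.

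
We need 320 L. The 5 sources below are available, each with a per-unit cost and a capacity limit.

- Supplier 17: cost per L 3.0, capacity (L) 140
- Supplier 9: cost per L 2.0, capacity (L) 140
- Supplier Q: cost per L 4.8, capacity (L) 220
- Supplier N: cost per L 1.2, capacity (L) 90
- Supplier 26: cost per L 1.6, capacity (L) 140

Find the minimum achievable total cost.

Fill from the cheapest source first.
Supplier N at 1.2: take all 90 L ; 230 still needed.
Take 140 from Supplier 26 at 1.6 ; need 90 more.
Take 90 from Supplier 9 at 2.0 to finish.
Supplier 17, Supplier Q: unused.
Cost = 90×1.2 + 140×1.6 + 90×2.0 = 512.

512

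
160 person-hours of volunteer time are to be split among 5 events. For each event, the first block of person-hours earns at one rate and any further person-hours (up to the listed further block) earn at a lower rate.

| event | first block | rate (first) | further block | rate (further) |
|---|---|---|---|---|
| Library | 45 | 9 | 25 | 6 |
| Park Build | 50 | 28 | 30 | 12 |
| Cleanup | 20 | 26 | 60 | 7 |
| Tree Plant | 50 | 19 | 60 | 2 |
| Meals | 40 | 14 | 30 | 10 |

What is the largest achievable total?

Order all 10 blocks by rate: Park Build/first 28 > Cleanup/first 26 > Tree Plant/first 19 > Meals/first 14 > Park Build/second 12 > Meals/second 10 > Library/first 9 > Cleanup/second 7 > Library/second 6 > Tree Plant/second 2.
Park Build/first (28): +50 — 110 left.
Cleanup first at 26: fill all 20 — 90 left.
Tree Plant first at 19: fill all 50 — 40 left.
Meals first at 14: fill all 40 — 0 left.
Total = 28×50 + 26×20 + 19×50 + 14×40 = 3430.

3430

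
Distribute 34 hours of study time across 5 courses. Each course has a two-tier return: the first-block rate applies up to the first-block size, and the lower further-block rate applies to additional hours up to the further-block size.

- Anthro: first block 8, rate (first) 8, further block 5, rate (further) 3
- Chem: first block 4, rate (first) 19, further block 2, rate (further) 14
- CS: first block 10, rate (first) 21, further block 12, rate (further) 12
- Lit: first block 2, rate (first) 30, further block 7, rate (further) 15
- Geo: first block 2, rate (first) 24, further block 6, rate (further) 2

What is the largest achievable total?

Rank every tier by rate: Lit/first 30 > Geo/first 24 > CS/first 21 > Chem/first 19 > Lit/second 15 > Chem/second 14 > CS/second 12 > Anthro/first 8 > Anthro/second 3 > Geo/second 2.
Fill Lit first block (2 at 30) ; 32 left.
Geo first at 24: fill all 2 ; 30 left.
CS first at 21: fill all 10 ; 20 left.
Fill Chem first block (4 at 19) ; 16 left.
Lit/second (15): +7 ; 9 left.
Chem/second (14): +2 ; 7 left.
CS second at 12: only 7 left, fill 7.
Total = 30×2 + 24×2 + 21×10 + 19×4 + 15×7 + 14×2 + 12×7 = 611.

611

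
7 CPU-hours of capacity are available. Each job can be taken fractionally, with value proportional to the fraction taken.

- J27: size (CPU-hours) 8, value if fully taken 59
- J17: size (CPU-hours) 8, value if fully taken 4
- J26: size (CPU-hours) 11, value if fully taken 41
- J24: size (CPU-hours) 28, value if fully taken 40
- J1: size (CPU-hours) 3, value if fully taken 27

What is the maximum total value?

Best value per unit of size first: J1 27/3≈9, J27 59/8≈7.38, J26 41/11≈3.73, J24 40/28≈1.43, J17 4/8≈0.5.
Take all of J1 (3 CPU-hours, value 27) ; 4 CPU-hours left.
Only 4 CPU-hours remain; take 4/8 of J27 for value 59×4/8 = 29.5.
Total value = 56.5.

56.5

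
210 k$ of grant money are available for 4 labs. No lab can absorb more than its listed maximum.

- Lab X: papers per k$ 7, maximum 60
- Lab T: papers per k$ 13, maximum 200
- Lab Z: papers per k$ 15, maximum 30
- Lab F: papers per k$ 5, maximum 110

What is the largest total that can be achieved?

2790

Order the labs by papers per k$: Lab Z 15 > Lab T 13 > Lab X 7 > Lab F 5.
Lab Z takes 30 to reach its cap of 30 — 180 left.
Lab T has room for 200 but only 180 remain, so it gets 180.
Total = 13×180 + 15×30 = 2790.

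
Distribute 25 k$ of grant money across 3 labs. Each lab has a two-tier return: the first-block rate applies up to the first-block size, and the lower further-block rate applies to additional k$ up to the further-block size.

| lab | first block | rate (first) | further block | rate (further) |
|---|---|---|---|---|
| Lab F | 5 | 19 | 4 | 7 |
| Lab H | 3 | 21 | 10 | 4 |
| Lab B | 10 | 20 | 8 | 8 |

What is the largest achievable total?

414

Treat each block as its own option and order by rate: Lab H/tier1 21 > Lab B/tier1 20 > Lab F/tier1 19 > Lab B/tier2 8 > Lab F/tier2 7 > Lab H/tier2 4.
Fill Lab H tier1 block (3 at 21) ; 22 left.
Fill Lab B tier1 block (10 at 20) ; 12 left.
Lab F/tier1 (19): +5 ; 7 left.
Lab B tier2 at 8: only 7 left, fill 7.
Total = 21×3 + 20×10 + 19×5 + 8×7 = 414.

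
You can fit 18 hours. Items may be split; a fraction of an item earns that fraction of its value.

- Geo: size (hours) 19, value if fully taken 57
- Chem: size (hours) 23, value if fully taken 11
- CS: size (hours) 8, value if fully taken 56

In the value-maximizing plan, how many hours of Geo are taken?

Best value per unit of size first: CS 56/8≈7, Geo 57/19≈3, Chem 11/23≈0.478.
All 8 hours of CS fit (value 56) — 10 remain.
10 hours left: a 10/19 share of Geo gives 57×10/19 = 30.

10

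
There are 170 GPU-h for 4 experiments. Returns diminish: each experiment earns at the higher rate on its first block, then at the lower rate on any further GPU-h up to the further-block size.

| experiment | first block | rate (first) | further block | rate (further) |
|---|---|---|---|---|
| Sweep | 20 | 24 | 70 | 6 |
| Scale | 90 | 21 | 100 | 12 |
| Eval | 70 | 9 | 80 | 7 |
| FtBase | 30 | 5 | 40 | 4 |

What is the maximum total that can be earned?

3090

Rank every tier by rate: Sweep/T1 24 > Scale/T1 21 > Scale/T2 12 > Eval/T1 9 > Eval/T2 7 > Sweep/T2 6 > FtBase/T1 5 > FtBase/T2 4.
Fill Sweep T1 block (20 at 24) → 150 left.
Fill Scale T1 block (90 at 21) → 60 left.
Scale/T2: +60 of 100 at 12; pool empty.
Total = 24×20 + 21×90 + 12×60 = 3090.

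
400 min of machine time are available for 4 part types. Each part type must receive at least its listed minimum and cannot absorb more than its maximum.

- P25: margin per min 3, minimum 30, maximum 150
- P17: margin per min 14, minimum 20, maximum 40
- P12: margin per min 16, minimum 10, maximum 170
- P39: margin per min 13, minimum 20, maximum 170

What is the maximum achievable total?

Meeting every minimum uses 30+20+10+20 = 80 min, leaving 320.
Rank by margin per min: P12 16 > P17 14 > P39 13 > P25 3.
Give P12 160 more to hit its cap of 170 ; 160 left.
P17 takes 20 more to reach its cap of 40 ; 140 left.
P39 has room for 150 more but only 140 remain, so it gets 160.
Total = 3×30 + 14×40 + 16×170 + 13×160 = 5450.

5450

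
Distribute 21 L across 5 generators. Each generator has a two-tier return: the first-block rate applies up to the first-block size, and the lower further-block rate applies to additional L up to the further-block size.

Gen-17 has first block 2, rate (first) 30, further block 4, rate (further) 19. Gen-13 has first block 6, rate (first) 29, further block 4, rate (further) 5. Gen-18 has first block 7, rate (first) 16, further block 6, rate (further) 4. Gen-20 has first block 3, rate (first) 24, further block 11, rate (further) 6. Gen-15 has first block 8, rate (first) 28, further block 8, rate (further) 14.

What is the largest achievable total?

Rank every tier by rate: Gen-17/tier1 30 > Gen-13/tier1 29 > Gen-15/tier1 28 > Gen-20/tier1 24 > Gen-17/tier2 19 > Gen-18/tier1 16 > Gen-15/tier2 14 > Gen-20/tier2 6 > Gen-13/tier2 5 > Gen-18/tier2 4.
Fill Gen-17 tier1 block (2 at 30) — 19 left.
Fill Gen-13 tier1 block (6 at 29) — 13 left.
Fill Gen-15 tier1 block (8 at 28) — 5 left.
Gen-20/tier1 (24): +3 — 2 left.
Gen-17/tier2: +2 of 4 at 19; pool empty.
Total = 30×2 + 29×6 + 28×8 + 24×3 + 19×2 = 568.

568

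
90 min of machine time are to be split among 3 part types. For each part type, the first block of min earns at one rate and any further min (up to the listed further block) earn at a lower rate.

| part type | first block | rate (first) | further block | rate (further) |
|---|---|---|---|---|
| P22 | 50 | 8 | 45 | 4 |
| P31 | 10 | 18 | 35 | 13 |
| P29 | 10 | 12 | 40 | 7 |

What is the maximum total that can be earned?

Treat each block as its own option and order by rate: P31/first 18 > P31/second 13 > P29/first 12 > P22/first 8 > P29/second 7 > P22/second 4.
P31/first (18): +10 — 80 left.
P31/second (13): +35 — 45 left.
Fill P29 first block (10 at 12) — 35 left.
35 remain; put them into P22 first at 8.
Total = 18×10 + 13×35 + 12×10 + 8×35 = 1035.

1035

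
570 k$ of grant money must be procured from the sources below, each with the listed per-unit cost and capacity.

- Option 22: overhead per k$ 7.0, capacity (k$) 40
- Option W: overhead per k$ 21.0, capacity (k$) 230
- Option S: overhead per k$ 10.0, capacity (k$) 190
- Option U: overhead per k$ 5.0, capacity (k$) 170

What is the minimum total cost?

Use sources in increasing cost order.
Option U (5.0): use full 170 — 400 k$ to go.
Take 40 from Option 22 at 7.0 — need 360 more.
Option S (10.0): use full 190 — 170 k$ to go.
Take 170 from Option W at 21.0 to finish.
Cost = 170×5.0 + 40×7.0 + 190×10.0 + 170×21.0 = 6600.

6600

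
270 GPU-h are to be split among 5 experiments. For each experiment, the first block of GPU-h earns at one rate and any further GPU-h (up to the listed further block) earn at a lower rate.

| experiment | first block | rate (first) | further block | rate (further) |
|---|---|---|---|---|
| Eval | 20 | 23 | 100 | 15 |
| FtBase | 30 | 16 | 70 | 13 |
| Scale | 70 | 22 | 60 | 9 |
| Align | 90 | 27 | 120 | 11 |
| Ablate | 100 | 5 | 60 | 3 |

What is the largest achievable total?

Order all 10 blocks by rate: Align/tier1 27 > Eval/tier1 23 > Scale/tier1 22 > FtBase/tier1 16 > Eval/tier2 15 > FtBase/tier2 13 > Align/tier2 11 > Scale/tier2 9 > Ablate/tier1 5 > Ablate/tier2 3.
Align tier1 at 27: fill all 90 ; 180 left.
Fill Eval tier1 block (20 at 23) ; 160 left.
Fill Scale tier1 block (70 at 22) ; 90 left.
FtBase/tier1 (16): +30 ; 60 left.
60 remain; put them into Eval tier2 at 15.
Total = 27×90 + 23×20 + 22×70 + 16×30 + 15×60 = 5810.

5810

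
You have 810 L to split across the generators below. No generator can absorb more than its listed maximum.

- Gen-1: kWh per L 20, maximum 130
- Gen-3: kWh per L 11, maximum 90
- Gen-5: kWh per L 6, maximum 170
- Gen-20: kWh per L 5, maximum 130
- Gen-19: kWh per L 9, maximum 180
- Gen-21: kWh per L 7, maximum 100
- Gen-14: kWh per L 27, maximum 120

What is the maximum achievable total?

Highest kWh per L first: Gen-14 27 > Gen-1 20 > Gen-3 11 > Gen-19 9 > Gen-21 7 > Gen-5 6 > Gen-20 5.
Gen-14 takes 120 to reach its cap of 120 — 690 left.
Gen-1: +130 to 130 (cap) — 560 left.
Gen-3: +90 to 90 (cap) — 470 left.
Give Gen-19 180 to hit its cap of 180 — 290 left.
Gen-21: +100 to 100 (cap) — 190 left.
Give Gen-5 170 to hit its cap of 170 — 20 left.
Gen-20: +20 (room for 130) → 20. Pool exhausted.
Total = 20×130 + 11×90 + 6×170 + 5×20 + 9×180 + 7×100 + 27×120 = 10270.

10270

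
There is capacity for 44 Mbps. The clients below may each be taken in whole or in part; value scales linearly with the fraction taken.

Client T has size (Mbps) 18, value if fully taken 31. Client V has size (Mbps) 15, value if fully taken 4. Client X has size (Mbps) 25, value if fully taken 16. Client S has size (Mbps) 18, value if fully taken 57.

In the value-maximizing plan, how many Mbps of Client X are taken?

8

Best value per unit of size first: Client S 57/18≈3.17, Client T 31/18≈1.72, Client X 16/25≈0.64, Client V 4/15≈0.267.
Take all of Client S (18 Mbps, value 57) ; 26 Mbps left.
All 18 Mbps of Client T fit (value 31) ; 8 remain.
8 Mbps left: a 8/25 share of Client X gives 16×8/25 = 5.12.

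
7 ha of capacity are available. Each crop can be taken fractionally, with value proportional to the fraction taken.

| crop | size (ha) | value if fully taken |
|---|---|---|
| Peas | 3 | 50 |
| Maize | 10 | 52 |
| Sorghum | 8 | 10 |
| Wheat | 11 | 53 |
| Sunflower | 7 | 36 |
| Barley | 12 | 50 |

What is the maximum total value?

70.8

Best value per unit of size first: Peas 50/3≈16.7, Maize 52/10≈5.2, Sunflower 36/7≈5.14, Wheat 53/11≈4.82, Barley 50/12≈4.17, Sorghum 10/8≈1.25.
Take all of Peas (3 ha, value 50) ; 4 ha left.
Only 4 ha remain; take 4/10 of Maize for value 52×4/10 = 20.8.
Total value = 70.8.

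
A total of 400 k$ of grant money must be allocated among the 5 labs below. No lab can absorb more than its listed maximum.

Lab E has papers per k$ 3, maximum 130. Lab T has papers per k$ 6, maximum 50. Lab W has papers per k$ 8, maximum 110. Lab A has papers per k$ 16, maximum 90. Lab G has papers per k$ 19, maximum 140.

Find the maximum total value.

5310

Order the labs by papers per k$: Lab G 19 > Lab A 16 > Lab W 8 > Lab T 6 > Lab E 3.
Lab G takes 140 to reach its cap of 140 ; 260 left.
Lab A: +90 to 90 (cap) ; 170 left.
Give Lab W 110 to hit its cap of 110 ; 60 left.
Lab T takes 50 to reach its cap of 50 ; 10 left.
Only 10 left; Lab E takes them to reach 10.
Total = 3×10 + 6×50 + 8×110 + 16×90 + 19×140 = 5310.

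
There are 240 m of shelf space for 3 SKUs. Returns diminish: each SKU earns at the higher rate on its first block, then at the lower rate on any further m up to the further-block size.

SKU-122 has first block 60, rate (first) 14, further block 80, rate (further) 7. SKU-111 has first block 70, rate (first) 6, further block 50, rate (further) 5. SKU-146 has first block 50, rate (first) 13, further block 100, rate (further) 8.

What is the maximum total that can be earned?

Order all 6 blocks by rate: SKU-122/T1 14 > SKU-146/T1 13 > SKU-146/T2 8 > SKU-122/T2 7 > SKU-111/T1 6 > SKU-111/T2 5.
SKU-122 T1 at 14: fill all 60 ; 180 left.
Fill SKU-146 T1 block (50 at 13) ; 130 left.
Fill SKU-146 T2 block (100 at 8) ; 30 left.
SKU-122/T2: +30 of 80 at 7; pool empty.
Total = 14×60 + 13×50 + 8×100 + 7×30 = 2500.

2500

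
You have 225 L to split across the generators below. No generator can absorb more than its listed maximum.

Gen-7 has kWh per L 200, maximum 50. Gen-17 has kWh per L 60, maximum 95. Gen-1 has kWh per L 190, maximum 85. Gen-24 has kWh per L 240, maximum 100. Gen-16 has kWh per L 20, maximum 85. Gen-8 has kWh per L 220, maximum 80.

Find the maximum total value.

50600

Order the generators by kWh per L: Gen-24 240 > Gen-8 220 > Gen-7 200 > Gen-1 190 > Gen-17 60 > Gen-16 20.
Gen-24 takes 100 to reach its cap of 100 → 125 left.
Gen-8: +80 to 80 (cap) → 45 left.
Only 45 left; Gen-7 takes them to reach 45.
Total = 200×45 + 240×100 + 220×80 = 50600.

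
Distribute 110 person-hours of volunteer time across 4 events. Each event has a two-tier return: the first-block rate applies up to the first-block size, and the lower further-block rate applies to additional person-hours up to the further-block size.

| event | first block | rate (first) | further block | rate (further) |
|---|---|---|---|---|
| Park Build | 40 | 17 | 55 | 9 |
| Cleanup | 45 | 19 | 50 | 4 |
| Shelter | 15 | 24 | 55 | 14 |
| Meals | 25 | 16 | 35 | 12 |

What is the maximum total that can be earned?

2055

Rank every tier by rate: Shelter/tier1 24 > Cleanup/tier1 19 > Park Build/tier1 17 > Meals/tier1 16 > Shelter/tier2 14 > Meals/tier2 12 > Park Build/tier2 9 > Cleanup/tier2 4.
Shelter tier1 at 24: fill all 15 — 95 left.
Fill Cleanup tier1 block (45 at 19) — 50 left.
Fill Park Build tier1 block (40 at 17) — 10 left.
10 remain; put them into Meals tier1 at 16.
Total = 24×15 + 19×45 + 17×40 + 16×10 = 2055.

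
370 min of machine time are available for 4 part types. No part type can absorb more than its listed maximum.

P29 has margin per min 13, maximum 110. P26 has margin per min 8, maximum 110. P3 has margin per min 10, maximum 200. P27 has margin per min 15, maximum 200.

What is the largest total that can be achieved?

Order the part types by margin per min: P27 15 > P29 13 > P3 10 > P26 8.
Give P27 200 to hit its cap of 200 → 170 left.
P29: +110 to 110 (cap) → 60 left.
P3: +60 (room for 200) → 60. Pool exhausted.
Total = 13×110 + 10×60 + 15×200 = 5030.

5030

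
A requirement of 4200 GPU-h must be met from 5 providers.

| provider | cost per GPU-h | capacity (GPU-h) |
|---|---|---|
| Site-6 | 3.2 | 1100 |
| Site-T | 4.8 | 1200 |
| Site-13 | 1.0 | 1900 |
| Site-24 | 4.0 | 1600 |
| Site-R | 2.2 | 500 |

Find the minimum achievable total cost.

Cheapest first:
Site-13 (1.0): use full 1900 → 2300 GPU-h to go.
Site-R (2.2): use full 500 → 1800 GPU-h to go.
Site-6 (3.2): use full 1100 → 700 GPU-h to go.
Take 700 from Site-24 at 4.0 to finish.
Site-T: unused.
Cost = 1900×1.0 + 500×2.2 + 1100×3.2 + 700×4.0 = 9320.

9320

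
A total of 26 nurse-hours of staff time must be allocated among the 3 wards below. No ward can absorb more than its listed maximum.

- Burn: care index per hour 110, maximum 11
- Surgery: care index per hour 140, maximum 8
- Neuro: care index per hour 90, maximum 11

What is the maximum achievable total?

2960

Highest care index per hour first: Surgery 140 > Burn 110 > Neuro 90.
Give Surgery 8 to hit its cap of 8 → 18 left.
Burn takes 11 to reach its cap of 11 → 7 left.
Neuro: +7 (room for 11) → 7. Pool exhausted.
Total = 110×11 + 140×8 + 90×7 = 2960.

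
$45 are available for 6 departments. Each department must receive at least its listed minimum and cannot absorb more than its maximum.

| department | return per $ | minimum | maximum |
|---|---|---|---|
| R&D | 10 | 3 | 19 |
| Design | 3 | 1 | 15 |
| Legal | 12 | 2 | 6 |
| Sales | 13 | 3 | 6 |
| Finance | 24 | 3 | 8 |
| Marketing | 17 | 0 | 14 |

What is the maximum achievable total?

683

Meeting every minimum uses 3+1+2+3+3+0 = 12 $, leaving 33.
Order the departments by return per $: Finance 24 > Marketing 17 > Sales 13 > Legal 12 > R&D 10 > Design 3.
Give Finance 5 more to hit its cap of 8 → 28 left.
Give Marketing 14 more to hit its cap of 14 → 14 left.
Give Sales 3 more to hit its cap of 6 → 11 left.
Legal: +4 to 6 (cap) → 7 left.
R&D has room for 16 more but only 7 remain, so it gets 10.
Total = 10×10 + 3×1 + 12×6 + 13×6 + 24×8 + 17×14 = 683.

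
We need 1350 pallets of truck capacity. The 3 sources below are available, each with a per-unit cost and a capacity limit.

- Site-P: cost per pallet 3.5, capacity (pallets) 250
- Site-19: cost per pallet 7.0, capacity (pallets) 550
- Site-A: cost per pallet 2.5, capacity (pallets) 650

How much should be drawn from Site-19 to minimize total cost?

450

Fill from the cheapest source first.
Site-A at 2.5: take all 650 pallets ; 700 still needed.
Site-P (3.5): use full 250 ; 450 pallets to go.
Site-19 (7.0): take the remaining 450 ; done.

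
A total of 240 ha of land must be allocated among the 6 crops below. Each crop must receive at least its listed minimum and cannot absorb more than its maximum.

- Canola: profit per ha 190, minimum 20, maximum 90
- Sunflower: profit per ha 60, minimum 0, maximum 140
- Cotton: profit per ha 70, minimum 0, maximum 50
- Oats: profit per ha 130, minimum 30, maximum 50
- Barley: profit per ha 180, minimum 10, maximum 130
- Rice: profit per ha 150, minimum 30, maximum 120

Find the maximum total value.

Meeting every minimum uses 20+0+0+30+10+30 = 90 ha, leaving 150.
Order the crops by profit per ha: Canola 190 > Barley 180 > Rice 150 > Oats 130 > Cotton 70 > Sunflower 60.
Canola: +70 to 90 (cap) ; 80 left.
Only 80 left; Barley takes them to reach 90.
Total = 190×90 + 130×30 + 180×90 + 150×30 = 41700.

41700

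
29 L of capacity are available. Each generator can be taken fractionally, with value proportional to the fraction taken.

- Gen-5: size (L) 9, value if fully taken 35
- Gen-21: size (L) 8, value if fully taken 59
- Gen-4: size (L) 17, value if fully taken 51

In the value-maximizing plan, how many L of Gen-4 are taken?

Sort by value density: Gen-21 59/8≈7.38, Gen-5 35/9≈3.89, Gen-4 51/17≈3.
All 8 L of Gen-21 fit (value 59) → 21 remain.
All 9 L of Gen-5 fit (value 35) → 12 remain.
Only 12 L remain; take 12/17 of Gen-4 for value 51×12/17 = 36.

12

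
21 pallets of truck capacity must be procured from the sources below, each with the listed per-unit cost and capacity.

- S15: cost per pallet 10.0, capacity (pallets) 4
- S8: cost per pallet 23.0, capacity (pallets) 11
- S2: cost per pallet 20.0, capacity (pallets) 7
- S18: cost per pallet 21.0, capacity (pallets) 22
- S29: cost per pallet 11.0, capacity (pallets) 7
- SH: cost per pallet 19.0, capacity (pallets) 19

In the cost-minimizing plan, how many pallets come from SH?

10

Cheapest first:
Take 4 from S15 at 10.0 — need 17 more.
S29 (11.0): use full 7 — 10 pallets to go.
SH at 19.0: take 10 of its 19 — requirement met.
S2, S18, S8: unused.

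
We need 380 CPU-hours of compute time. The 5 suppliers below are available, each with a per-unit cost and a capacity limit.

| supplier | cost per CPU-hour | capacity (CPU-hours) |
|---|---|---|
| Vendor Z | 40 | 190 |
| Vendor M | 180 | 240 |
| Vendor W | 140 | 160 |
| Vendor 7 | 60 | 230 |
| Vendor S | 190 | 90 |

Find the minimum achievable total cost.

Fill from the cheapest supplier first.
Vendor Z (40): use full 190 → 190 CPU-hours to go.
Take 190 from Vendor 7 at 60 to finish.
Vendor W, Vendor M, Vendor S: unused.
Cost = 190×40 + 190×60 = 19000.

19000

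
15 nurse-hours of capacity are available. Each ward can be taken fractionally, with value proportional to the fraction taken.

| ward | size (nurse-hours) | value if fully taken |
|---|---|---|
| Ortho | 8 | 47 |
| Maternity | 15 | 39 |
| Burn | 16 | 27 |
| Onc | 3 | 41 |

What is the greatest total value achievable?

Rank by value-to-size ratio: Onc 41/3≈13.7, Ortho 47/8≈5.88, Maternity 39/15≈2.6, Burn 27/16≈1.69.
All 3 nurse-hours of Onc fit (value 41) → 12 remain.
Take all of Ortho (8 nurse-hours, value 47) → 4 nurse-hours left.
4 nurse-hours left: a 4/15 share of Maternity gives 39×4/15 = 10.4.
Total value = 98.4.

98.4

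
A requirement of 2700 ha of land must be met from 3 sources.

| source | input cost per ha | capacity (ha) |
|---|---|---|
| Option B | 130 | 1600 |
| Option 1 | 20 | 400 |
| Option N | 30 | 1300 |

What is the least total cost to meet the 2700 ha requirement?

Cheapest first:
Take 400 from Option 1 at 20 → need 2300 more.
Take 1300 from Option N at 30 → need 1000 more.
Option B (130): take the remaining 1000 → done.
Cost = 400×20 + 1300×30 + 1000×130 = 177000.

177000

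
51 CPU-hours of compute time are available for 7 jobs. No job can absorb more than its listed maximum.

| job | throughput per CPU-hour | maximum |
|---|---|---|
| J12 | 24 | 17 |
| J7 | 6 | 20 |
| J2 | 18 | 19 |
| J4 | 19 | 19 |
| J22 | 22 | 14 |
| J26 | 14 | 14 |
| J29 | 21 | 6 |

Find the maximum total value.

1108

Order the jobs by throughput per CPU-hour: J12 24 > J22 22 > J29 21 > J4 19 > J2 18 > J26 14 > J7 6.
J12 takes 17 to reach its cap of 17 ; 34 left.
Give J22 14 to hit its cap of 14 ; 20 left.
J29: +6 to 6 (cap) ; 14 left.
J4 has room for 19 but only 14 remain, so it gets 14.
Total = 24×17 + 19×14 + 22×14 + 21×6 = 1108.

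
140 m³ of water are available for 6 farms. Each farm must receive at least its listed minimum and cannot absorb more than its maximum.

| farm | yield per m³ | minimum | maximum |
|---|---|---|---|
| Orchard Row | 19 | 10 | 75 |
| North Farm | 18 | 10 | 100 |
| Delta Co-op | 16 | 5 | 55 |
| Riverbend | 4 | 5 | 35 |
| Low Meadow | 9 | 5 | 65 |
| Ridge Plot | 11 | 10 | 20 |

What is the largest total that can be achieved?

2400

Meeting every minimum uses 10+10+5+5+5+10 = 45 m³, leaving 95.
Rank by yield per m³: Orchard Row 19 > North Farm 18 > Delta Co-op 16 > Ridge Plot 11 > Low Meadow 9 > Riverbend 4.
Give Orchard Row 65 more to hit its cap of 75 — 30 left.
North Farm has room for 90 more but only 30 remain, so it gets 40.
Total = 19×75 + 18×40 + 16×5 + 4×5 + 9×5 + 11×10 = 2400.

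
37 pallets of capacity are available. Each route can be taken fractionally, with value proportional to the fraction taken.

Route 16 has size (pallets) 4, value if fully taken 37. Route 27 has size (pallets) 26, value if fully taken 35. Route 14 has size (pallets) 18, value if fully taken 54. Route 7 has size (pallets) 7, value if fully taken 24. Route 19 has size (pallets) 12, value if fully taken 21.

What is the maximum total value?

129

Best value per unit of size first: Route 16 37/4≈9.25, Route 7 24/7≈3.43, Route 14 54/18≈3, Route 19 21/12≈1.75, Route 27 35/26≈1.35.
All 4 pallets of Route 16 fit (value 37) → 33 remain.
Take all of Route 7 (7 pallets, value 24) → 26 pallets left.
Take all of Route 14 (18 pallets, value 54) → 8 pallets left.
8 pallets left: a 8/12 share of Route 19 gives 21×8/12 = 14.
Total value = 129.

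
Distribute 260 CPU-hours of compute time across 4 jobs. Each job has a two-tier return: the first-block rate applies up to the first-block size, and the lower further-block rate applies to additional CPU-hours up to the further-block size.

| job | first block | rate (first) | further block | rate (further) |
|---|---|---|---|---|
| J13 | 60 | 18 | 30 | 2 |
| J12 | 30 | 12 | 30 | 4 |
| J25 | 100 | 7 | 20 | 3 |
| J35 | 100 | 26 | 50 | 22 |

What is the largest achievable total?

Rank every tier by rate: J35/first 26 > J35/second 22 > J13/first 18 > J12/first 12 > J25/first 7 > J12/second 4 > J25/second 3 > J13/second 2.
Fill J35 first block (100 at 26) → 160 left.
Fill J35 second block (50 at 22) → 110 left.
J13/first (18): +60 → 50 left.
J12 first at 12: fill all 30 → 20 left.
J25 first at 7: only 20 left, fill 20.
Total = 26×100 + 22×50 + 18×60 + 12×30 + 7×20 = 5280.

5280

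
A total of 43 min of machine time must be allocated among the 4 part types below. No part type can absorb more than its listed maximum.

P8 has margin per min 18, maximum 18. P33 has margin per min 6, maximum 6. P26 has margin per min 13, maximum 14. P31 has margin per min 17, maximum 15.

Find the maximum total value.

709

Rank by margin per min: P8 18 > P31 17 > P26 13 > P33 6.
P8: +18 to 18 (cap) → 25 left.
P31 takes 15 to reach its cap of 15 → 10 left.
P26 has room for 14 but only 10 remain, so it gets 10.
Total = 18×18 + 13×10 + 17×15 = 709.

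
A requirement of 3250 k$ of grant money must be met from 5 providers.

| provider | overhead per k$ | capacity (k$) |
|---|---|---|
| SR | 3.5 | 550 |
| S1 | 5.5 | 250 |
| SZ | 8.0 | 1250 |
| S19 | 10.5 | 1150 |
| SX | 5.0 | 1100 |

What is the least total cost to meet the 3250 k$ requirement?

19850

Fill from the cheapest provider first.
Take 550 from SR at 3.5 ; need 2700 more.
Take 1100 from SX at 5.0 ; need 1600 more.
S1 at 5.5: take all 250 k$ ; 1350 still needed.
SZ at 8.0: take all 1250 k$ ; 100 still needed.
S19 at 10.5: take 100 of its 1150 ; requirement met.
Cost = 550×3.5 + 1100×5.0 + 250×5.5 + 1250×8.0 + 100×10.5 = 19850.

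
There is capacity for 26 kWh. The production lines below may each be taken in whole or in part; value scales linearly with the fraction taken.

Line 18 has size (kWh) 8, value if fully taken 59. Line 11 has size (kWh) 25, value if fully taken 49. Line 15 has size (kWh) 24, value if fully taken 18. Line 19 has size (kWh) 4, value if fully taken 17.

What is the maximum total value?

Rank by value-to-size ratio: Line 18 59/8≈7.38, Line 19 17/4≈4.25, Line 11 49/25≈1.96, Line 15 18/24≈0.75.
All 8 kWh of Line 18 fit (value 59) — 18 remain.
Line 19: take in full, 4 kWh for value 17 — 14 left.
14 kWh left: a 14/25 share of Line 11 gives 49×14/25 = 27.44.
Total value = 103.44.

103.44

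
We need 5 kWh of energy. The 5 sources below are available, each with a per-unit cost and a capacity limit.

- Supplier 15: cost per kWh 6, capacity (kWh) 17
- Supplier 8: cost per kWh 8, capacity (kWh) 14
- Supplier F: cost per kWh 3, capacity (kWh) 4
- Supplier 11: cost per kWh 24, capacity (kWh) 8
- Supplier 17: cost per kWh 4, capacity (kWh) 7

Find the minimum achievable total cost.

Use sources in increasing cost order.
Supplier F (3): use full 4 → 1 kWh to go.
Supplier 17 at 4: take 1 of its 7 → requirement met.
Supplier 15, Supplier 8, Supplier 11: unused.
Cost = 4×3 + 1×4 = 16.

16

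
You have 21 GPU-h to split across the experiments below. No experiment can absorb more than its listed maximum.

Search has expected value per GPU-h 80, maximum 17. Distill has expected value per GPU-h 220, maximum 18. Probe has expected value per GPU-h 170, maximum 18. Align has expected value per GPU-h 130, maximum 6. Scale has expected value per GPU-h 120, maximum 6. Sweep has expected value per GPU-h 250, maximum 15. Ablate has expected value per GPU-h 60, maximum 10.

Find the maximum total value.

Highest expected value per GPU-h first: Sweep 250 > Distill 220 > Probe 170 > Align 130 > Scale 120 > Search 80 > Ablate 60.
Give Sweep 15 to hit its cap of 15 — 6 left.
Distill: +6 (room for 18) → 6. Pool exhausted.
Total = 220×6 + 250×15 = 5070.

5070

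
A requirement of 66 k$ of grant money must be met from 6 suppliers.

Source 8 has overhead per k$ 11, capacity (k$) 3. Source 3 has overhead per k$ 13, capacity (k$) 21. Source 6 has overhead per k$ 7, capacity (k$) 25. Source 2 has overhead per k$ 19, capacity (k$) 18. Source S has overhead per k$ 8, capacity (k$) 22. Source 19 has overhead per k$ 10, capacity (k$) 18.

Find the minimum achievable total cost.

542

Fill from the cheapest supplier first.
Source 6 at 7: take all 25 k$ — 41 still needed.
Source S (8): use full 22 — 19 k$ to go.
Source 19 at 10: take all 18 k$ — 1 still needed.
Take 1 from Source 8 at 11 to finish.
Source 3, Source 2: unused.
Cost = 25×7 + 22×8 + 18×10 + 1×11 = 542.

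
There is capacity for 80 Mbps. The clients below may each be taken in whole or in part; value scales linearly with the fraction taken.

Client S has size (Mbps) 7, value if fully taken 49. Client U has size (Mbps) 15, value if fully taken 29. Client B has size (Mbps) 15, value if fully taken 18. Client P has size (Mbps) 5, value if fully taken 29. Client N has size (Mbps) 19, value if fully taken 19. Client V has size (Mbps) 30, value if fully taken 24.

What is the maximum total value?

Rank by value-to-size ratio: Client S 49/7≈7, Client P 29/5≈5.8, Client U 29/15≈1.93, Client B 18/15≈1.2, Client N 19/19≈1, Client V 24/30≈0.8.
Take all of Client S (7 Mbps, value 49) ; 73 Mbps left.
All 5 Mbps of Client P fit (value 29) ; 68 remain.
Client U: take in full, 15 Mbps for value 29 ; 53 left.
All 15 Mbps of Client B fit (value 18) ; 38 remain.
All 19 Mbps of Client N fit (value 19) ; 19 remain.
19 Mbps left: a 19/30 share of Client V gives 24×19/30 = 15.2.
Total value = 159.2.

159.2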